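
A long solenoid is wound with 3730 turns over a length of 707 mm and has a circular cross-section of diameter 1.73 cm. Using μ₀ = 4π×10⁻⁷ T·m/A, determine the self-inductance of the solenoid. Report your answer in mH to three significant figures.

A = π(d/2)² = π(8.650×10^-3 m)² = 2.351×10^-4 m².
For a long solenoid, L = μ₀N²A/ℓ.
L = (4π×10⁻⁷)(3730)²(2.351×10^-4)/(0.707 m) = 5.813×10^-3 H.

L ≈ 5.81 mH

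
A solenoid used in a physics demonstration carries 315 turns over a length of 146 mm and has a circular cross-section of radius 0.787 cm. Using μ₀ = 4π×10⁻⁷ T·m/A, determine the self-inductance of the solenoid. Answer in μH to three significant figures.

L ≈ 166 μH

A = πr² = π(7.870×10^-3 m)² = 1.946×10^-4 m².
For a long solenoid, L = μ₀N²A/ℓ.
L = (4π×10⁻⁷)(315)²(1.946×10^-4)/(0.146 m) = 1.662×10^-4 H.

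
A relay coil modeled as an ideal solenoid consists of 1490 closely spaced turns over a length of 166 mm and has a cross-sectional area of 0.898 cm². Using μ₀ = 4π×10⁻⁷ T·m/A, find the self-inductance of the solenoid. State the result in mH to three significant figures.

A = 0.898 cm² = 8.980×10^-5 m².
For a long solenoid, L = μ₀N²A/ℓ.
L = (4π×10⁻⁷)(1490)²(8.980×10^-5)/(0.166 m) = 1.509×10^-3 H.

L ≈ 1.51 mH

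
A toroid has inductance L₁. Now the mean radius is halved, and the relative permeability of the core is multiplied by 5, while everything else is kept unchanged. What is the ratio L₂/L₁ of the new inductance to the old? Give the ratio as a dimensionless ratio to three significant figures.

L₂/L₁ = 10.0

For a toroid, L ∝ μᵣN²A/R.
L₂/L₁ = (0.5)^-1 × (5) = 10.0.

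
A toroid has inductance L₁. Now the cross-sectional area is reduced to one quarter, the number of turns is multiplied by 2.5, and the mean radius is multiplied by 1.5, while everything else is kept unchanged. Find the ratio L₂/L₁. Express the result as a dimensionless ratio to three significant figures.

For a toroid, L ∝ μᵣN²A/R.
L₂/L₁ = (0.25) × (2.5)^2 × (1.5)^-1 = 1.04.

L₂/L₁ = 1.04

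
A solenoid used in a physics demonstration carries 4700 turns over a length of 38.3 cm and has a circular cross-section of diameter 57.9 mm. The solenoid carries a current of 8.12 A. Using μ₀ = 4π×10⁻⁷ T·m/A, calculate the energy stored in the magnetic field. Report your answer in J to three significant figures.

U ≈ 6.29 J

A = π(d/2)² = π(2.895×10^-2 m)² = 2.633×10^-3 m².
L = μ₀N²A/ℓ = (4π×10⁻⁷)(4700)²(2.633×10^-3)/(0.383) = 0.1908 H.
U = ½LI² = ½(0.1908)(8.12)² = 6.291 J.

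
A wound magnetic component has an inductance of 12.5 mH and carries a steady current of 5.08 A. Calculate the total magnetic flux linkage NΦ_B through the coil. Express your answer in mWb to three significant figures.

From L = NΦ_B/I, the flux linkage is NΦ_B = LI.
NΦ_B = (1.250×10^-2 H)(5.08 A) = 6.350×10^-2 Wb.

NΦ_B ≈ 63.5 mWb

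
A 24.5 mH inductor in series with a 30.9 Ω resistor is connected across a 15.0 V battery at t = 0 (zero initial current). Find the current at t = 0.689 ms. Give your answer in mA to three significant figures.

I ≈ 282 mA

τ = L/R = 2.450×10^-2/30.9 = 7.929×10^-4 s; final current I_∞ = ε/R = 15.0/30.9 = 0.4854 A.
I(t) = I_∞(1 − e^(−t/τ)) with t/τ = 0.869.
I = (0.4854)(1 − e^(−0.869)) = 0.2819 A.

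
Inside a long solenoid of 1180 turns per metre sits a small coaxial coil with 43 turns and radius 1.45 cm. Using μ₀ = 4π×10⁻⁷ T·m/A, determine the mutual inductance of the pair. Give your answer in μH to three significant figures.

The outer solenoid produces a uniform field B₁ = μ₀n₁I₁ across the inner coil,
so the flux linkage is N₂Φ = N₂B₁A₂ = μ₀n₁N₂A₂·I₁, giving M = μ₀n₁N₂A₂.
A₂ = πr² = π(1.450×10^-2 m)² = 6.605×10^-4 m².
M = (4π×10⁻⁷)(1180)(43)(6.605×10^-4) = 4.212×10^-5 H.

M ≈ 42.1 μH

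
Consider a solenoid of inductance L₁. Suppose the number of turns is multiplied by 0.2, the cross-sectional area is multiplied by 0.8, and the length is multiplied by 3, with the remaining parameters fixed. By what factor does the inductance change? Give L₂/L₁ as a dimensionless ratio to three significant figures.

For a solenoid, L ∝ μᵣN²A/ℓ.
L₂/L₁ = (0.2)^2 × (0.8) × (3)^-1 = 0.0107.

L₂/L₁ = 0.0107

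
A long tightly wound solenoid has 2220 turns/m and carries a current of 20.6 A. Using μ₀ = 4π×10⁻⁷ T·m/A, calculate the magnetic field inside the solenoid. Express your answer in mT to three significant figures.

Inside a long solenoid, B = μ₀nI.
B = (4π×10⁻⁷)(2.220×10^3 m⁻¹)(20.6 A) = 5.747×10^-2 T.

B ≈ 57.5 mT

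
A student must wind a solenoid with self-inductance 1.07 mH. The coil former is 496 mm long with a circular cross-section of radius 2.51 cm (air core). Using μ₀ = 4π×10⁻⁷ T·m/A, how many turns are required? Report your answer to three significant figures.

N ≈ 462 turns

A = πr² = π(2.510×10^-2 m)² = 1.979×10^-3 m².
From L = μ₀N²A/ℓ, N = √(Lℓ / (μ₀A)).
N = √[(1.070×10^-3)(0.496) / ((4π×10⁻⁷)×1.979×10^-3)] = √(2.134×10^5) ≈ 461.9.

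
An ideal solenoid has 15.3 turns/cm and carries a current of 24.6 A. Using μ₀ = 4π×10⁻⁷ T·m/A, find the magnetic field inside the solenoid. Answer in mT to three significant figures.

B ≈ 47.3 mT

Inside a long solenoid, B = μ₀nI.
B = (4π×10⁻⁷)(1.530×10^3 m⁻¹)(24.6 A) = 4.730×10^-2 T.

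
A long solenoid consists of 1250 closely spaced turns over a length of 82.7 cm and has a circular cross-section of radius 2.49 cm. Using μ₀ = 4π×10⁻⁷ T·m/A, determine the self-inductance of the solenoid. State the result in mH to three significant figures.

A = πr² = π(2.490×10^-2 m)² = 1.948×10^-3 m².
For a long solenoid, L = μ₀N²A/ℓ.
L = (4π×10⁻⁷)(1250)²(1.948×10^-3)/(0.827 m) = 4.6246×10^-3 H.

L ≈ 4.62 mH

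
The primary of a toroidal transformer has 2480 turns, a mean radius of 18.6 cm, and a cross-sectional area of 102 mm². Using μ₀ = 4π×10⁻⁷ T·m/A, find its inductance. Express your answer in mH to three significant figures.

For a thin toroid, L = μ₀N²A/(2πR).
L = (4π×10⁻⁷)(2480)²(1.020×10^-4) / (2π×0.186 m) = 6.746×10^-4 H.

L ≈ 0.675 mH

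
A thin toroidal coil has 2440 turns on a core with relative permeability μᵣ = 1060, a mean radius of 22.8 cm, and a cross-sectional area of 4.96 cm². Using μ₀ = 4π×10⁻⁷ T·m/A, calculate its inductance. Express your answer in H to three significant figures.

L ≈ 2.75 H

For a thin toroid, L = μ₀μᵣN²A/(2πR).
L = (4π×10⁻⁷)(1060)(2440)²(4.960×10^-4) / (2π×0.228 m) = 2.746 H.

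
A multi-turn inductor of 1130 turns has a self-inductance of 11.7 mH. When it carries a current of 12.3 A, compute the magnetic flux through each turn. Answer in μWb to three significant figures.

From L = NΦ_B/I, the flux per turn is Φ_B = LI/N.
Φ_B = (1.170×10^-2 H)(12.3 A)/1130 = 1.274×10^-4 Wb.

Φ_B ≈ 127 μWb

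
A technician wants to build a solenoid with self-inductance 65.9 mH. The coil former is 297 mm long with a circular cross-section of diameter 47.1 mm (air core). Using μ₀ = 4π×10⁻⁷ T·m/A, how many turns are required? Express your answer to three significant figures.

A = π(d/2)² = π(2.355×10^-2 m)² = 1.742×10^-3 m².
From L = μ₀N²A/ℓ, N = √(Lℓ / (μ₀A)).
N = √[(6.590×10^-2)(0.297) / ((4π×10⁻⁷)×1.742×10^-3)] = √(8.939×10^6) ≈ 2989.9.

N ≈ 2990 turns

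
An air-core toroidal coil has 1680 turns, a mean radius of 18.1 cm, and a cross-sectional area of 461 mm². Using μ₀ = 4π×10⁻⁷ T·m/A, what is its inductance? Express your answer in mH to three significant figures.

For a thin toroid, L = μ₀N²A/(2πR).
L = (4π×10⁻⁷)(1680)²(4.610×10^-4) / (2π×0.181 m) = 1.438×10^-3 H.

L ≈ 1.44 mH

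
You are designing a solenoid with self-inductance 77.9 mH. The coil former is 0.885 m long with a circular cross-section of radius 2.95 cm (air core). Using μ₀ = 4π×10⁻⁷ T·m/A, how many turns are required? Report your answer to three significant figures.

N ≈ 4480 turns

A = πr² = π(2.950×10^-2 m)² = 2.734×10^-3 m².
From L = μ₀N²A/ℓ, N = √(Lℓ / (μ₀A)).
N = √[(7.790×10^-2)(0.885) / ((4π×10⁻⁷)×2.734×10^-3)] = √(2.007×10^7) ≈ 4479.6.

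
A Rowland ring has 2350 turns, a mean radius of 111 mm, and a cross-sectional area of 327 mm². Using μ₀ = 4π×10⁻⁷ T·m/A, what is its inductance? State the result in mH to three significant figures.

For a thin toroid, L = μ₀N²A/(2πR).
L = (4π×10⁻⁷)(2350)²(3.270×10^-4) / (2π×0.111 m) = 3.254×10^-3 H.

L ≈ 3.25 mH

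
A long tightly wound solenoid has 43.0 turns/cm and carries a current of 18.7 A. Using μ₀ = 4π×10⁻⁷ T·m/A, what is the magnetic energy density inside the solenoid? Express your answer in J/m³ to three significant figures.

u ≈ 4060 J/m³

B = μ₀nI = (4π×10⁻⁷)(4.300×10^3)(18.7) = 0.101 T.
u = B²/(2μ₀) = (0.101)²/(2×4π×10⁻⁷) = 4.063×10^3 J/m³.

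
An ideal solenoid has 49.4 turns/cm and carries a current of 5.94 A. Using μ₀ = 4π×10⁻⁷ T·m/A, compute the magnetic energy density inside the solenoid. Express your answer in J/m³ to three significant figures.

u ≈ 541 J/m³

B = μ₀nI = (4π×10⁻⁷)(4.940×10^3)(5.94) = 3.687×10^-2 T.
u = B²/(2μ₀) = (3.687×10^-2)²/(2×4π×10⁻⁷) = 541 J/m³.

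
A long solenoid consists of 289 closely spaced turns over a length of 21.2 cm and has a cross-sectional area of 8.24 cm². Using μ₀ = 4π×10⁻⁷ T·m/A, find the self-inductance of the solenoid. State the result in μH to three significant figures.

L ≈ 408 μH

A = 8.24 cm² = 8.240×10^-4 m².
For a long solenoid, L = μ₀N²A/ℓ.
L = (4π×10⁻⁷)(289)²(8.240×10^-4)/(0.212 m) = 4.079×10^-4 H.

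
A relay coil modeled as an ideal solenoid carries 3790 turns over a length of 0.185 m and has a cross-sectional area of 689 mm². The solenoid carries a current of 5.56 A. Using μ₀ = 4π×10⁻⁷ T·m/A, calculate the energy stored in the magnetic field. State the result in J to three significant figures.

U ≈ 1.04 J

A = 689 mm² = 6.890×10^-4 m².
L = μ₀N²A/ℓ = (4π×10⁻⁷)(3790)²(6.890×10^-4)/(0.185) = 6.723×10^-2 H.
U = ½LI² = ½(6.723×10^-2)(5.56)² = 1.039 J.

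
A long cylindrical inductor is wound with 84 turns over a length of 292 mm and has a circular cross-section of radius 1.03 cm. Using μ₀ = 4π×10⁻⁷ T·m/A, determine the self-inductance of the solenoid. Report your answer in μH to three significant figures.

A = πr² = π(1.030×10^-2 m)² = 3.333×10^-4 m².
For a long solenoid, L = μ₀N²A/ℓ.
L = (4π×10⁻⁷)(84)²(3.333×10^-4)/(0.292 m) = 1.012×10^-5 H.

L ≈ 10.1 μH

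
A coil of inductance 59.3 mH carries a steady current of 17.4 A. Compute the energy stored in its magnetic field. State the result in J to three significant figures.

Stored magnetic energy: U = ½LI².
U = ½(5.930×10^-2 H)(17.4 A)² = 8.977 J.

U ≈ 8.98 J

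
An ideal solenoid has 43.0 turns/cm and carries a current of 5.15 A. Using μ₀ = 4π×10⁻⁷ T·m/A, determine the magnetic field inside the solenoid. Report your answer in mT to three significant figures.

Inside a long solenoid, B = μ₀nI.
B = (4π×10⁻⁷)(4.300×10^3 m⁻¹)(5.15 A) = 2.783×10^-2 T.

B ≈ 27.8 mT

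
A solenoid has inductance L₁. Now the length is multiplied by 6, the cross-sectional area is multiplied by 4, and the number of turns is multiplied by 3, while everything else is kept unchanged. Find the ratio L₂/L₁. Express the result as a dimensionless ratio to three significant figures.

L₂/L₁ = 6.00

For a solenoid, L ∝ μᵣN²A/ℓ.
L₂/L₁ = (6)^-1 × (4) × (3)^2 = 6.00.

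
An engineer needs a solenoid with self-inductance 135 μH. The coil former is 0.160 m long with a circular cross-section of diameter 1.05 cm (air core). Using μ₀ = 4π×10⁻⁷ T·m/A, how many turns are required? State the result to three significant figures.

A = π(d/2)² = π(5.250×10^-3 m)² = 8.659×10^-5 m².
From L = μ₀N²A/ℓ, N = √(Lℓ / (μ₀A)).
N = √[(1.350×10^-4)(0.16) / ((4π×10⁻⁷)×8.659×10^-5)] = √(1.985×10^5) ≈ 445.5.

N ≈ 446 turns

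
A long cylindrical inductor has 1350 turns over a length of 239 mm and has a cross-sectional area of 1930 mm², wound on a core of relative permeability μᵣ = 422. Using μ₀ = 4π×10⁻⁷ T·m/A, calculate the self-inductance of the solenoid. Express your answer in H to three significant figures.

A = 1930 mm² = 1.930×10^-3 m².
For a long solenoid, L = μ₀μᵣN²A/ℓ.
L = (4π×10⁻⁷)(422)(1350)²(1.930×10^-3)/(0.239 m) = 7.8046 H.

L ≈ 7.80 H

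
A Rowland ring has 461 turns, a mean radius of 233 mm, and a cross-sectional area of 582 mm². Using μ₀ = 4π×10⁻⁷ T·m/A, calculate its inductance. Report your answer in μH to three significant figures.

For a thin toroid, L = μ₀N²A/(2πR).
L = (4π×10⁻⁷)(461)²(5.820×10^-4) / (2π×0.233 m) = 1.062×10^-4 H.

L ≈ 106 μH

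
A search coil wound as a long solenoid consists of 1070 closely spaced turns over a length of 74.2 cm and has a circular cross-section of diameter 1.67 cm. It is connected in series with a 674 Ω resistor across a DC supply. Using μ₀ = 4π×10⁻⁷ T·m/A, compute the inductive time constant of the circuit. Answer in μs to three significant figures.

A = π(d/2)² = π(8.350×10^-3 m)² = 2.190×10^-4 m².
L = μ₀N²A/ℓ = (4π×10⁻⁷)(1070)²(2.190×10^-4)/(0.742) = 4.247×10^-4 H.
τ = L/R = (4.247×10^-4)/(674) = 6.301×10^-7 s.

τ ≈ 0.630 μs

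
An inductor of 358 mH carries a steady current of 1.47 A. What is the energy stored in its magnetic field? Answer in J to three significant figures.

U ≈ 0.387 J

Stored magnetic energy: U = ½LI².
U = ½(0.358 H)(1.47 A)² = 0.3868 J.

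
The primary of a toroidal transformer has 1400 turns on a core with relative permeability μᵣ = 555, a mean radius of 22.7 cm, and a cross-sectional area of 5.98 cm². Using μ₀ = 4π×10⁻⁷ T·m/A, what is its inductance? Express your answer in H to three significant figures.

L ≈ 0.573 H

For a thin toroid, L = μ₀μᵣN²A/(2πR).
L = (4π×10⁻⁷)(555)(1400)²(5.980×10^-4) / (2π×0.227 m) = 0.5731 H.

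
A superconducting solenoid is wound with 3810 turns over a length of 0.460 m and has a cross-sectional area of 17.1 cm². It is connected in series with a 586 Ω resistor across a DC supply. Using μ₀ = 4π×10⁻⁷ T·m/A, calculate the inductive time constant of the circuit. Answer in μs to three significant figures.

A = 17.1 cm² = 1.710×10^-3 m².
L = μ₀N²A/ℓ = (4π×10⁻⁷)(3810)²(1.710×10^-3)/(0.46) = 6.781×10^-2 H.
τ = L/R = (6.781×10^-2)/(586) = 1.157×10^-4 s.

τ ≈ 116 μs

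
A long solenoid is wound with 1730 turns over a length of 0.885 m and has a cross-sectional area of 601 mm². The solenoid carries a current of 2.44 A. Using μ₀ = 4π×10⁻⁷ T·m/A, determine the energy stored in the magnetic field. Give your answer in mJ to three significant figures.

A = 601 mm² = 6.010×10^-4 m².
L = μ₀N²A/ℓ = (4π×10⁻⁷)(1730)²(6.010×10^-4)/(0.885) = 2.554×10^-3 H.
U = ½LI² = ½(2.554×10^-3)(2.44)² = 7.603×10^-3 J.

U ≈ 7.60 mJ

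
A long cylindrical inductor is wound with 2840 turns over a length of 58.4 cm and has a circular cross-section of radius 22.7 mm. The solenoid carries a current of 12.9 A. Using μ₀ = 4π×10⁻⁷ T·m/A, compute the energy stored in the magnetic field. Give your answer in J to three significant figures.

U ≈ 2.34 J

A = πr² = π(2.270×10^-2 m)² = 1.619×10^-3 m².
L = μ₀N²A/ℓ = (4π×10⁻⁷)(2840)²(1.619×10^-3)/(0.584) = 2.810×10^-2 H.
U = ½LI² = ½(2.810×10^-2)(12.9)² = 2.338 J.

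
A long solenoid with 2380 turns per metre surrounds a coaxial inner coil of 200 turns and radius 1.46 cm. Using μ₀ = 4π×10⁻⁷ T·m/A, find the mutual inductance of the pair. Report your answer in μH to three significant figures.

The outer solenoid produces a uniform field B₁ = μ₀n₁I₁ across the inner coil,
so the flux linkage is N₂Φ = N₂B₁A₂ = μ₀n₁N₂A₂·I₁, giving M = μ₀n₁N₂A₂.
A₂ = πr² = π(1.460×10^-2 m)² = 6.697×10^-4 m².
M = (4π×10⁻⁷)(2380)(200)(6.697×10^-4) = 4.006×10^-4 H.

M ≈ 401 μH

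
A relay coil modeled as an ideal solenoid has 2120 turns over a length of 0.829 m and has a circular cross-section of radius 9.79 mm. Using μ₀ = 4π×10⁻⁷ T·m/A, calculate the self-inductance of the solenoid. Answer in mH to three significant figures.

A = πr² = π(9.790×10^-3 m)² = 3.011×10^-4 m².
For a long solenoid, L = μ₀N²A/ℓ.
L = (4π×10⁻⁷)(2120)²(3.011×10^-4)/(0.829 m) = 2.051×10^-3 H.

L ≈ 2.05 mH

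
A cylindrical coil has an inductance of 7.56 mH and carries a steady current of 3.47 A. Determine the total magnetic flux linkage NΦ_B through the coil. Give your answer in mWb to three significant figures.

From L = NΦ_B/I, the flux linkage is NΦ_B = LI.
NΦ_B = (7.560×10^-3 H)(3.47 A) = 2.623×10^-2 Wb.

NΦ_B ≈ 26.2 mWb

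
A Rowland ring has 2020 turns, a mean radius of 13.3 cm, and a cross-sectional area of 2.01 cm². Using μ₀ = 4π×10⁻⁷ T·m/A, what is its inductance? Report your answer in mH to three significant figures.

L ≈ 1.23 mH

For a thin toroid, L = μ₀N²A/(2πR).
L = (4π×10⁻⁷)(2020)²(2.010×10^-4) / (2π×0.133 m) = 1.233×10^-3 H.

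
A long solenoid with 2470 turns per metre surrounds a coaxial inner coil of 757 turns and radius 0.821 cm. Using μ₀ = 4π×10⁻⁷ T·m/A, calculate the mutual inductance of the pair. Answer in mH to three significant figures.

M ≈ 0.498 mH

The outer solenoid produces a uniform field B₁ = μ₀n₁I₁ across the inner coil,
so the flux linkage is N₂Φ = N₂B₁A₂ = μ₀n₁N₂A₂·I₁, giving M = μ₀n₁N₂A₂.
A₂ = πr² = π(8.210×10^-3 m)² = 2.118×10^-4 m².
M = (4π×10⁻⁷)(2470)(757)(2.118×10^-4) = 4.976×10^-4 H.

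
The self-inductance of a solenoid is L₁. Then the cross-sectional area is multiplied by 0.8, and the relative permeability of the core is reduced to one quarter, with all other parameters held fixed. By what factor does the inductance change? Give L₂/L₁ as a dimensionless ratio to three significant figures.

For a solenoid, L ∝ μᵣN²A/ℓ.
L₂/L₁ = (0.8) × (0.25) = 0.200.

L₂/L₁ = 0.200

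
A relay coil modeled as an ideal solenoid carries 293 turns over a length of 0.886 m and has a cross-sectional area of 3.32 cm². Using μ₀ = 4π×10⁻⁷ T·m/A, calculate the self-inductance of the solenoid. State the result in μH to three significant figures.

A = 3.32 cm² = 3.320×10^-4 m².
For a long solenoid, L = μ₀N²A/ℓ.
L = (4π×10⁻⁷)(293)²(3.320×10^-4)/(0.886 m) = 4.042×10^-5 H.

L ≈ 40.4 μH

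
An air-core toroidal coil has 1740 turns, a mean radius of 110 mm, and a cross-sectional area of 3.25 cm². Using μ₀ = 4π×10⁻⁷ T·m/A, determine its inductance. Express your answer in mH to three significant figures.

L ≈ 1.79 mH

For a thin toroid, L = μ₀N²A/(2πR).
L = (4π×10⁻⁷)(1740)²(3.250×10^-4) / (2π×0.11 m) = 1.789×10^-3 H.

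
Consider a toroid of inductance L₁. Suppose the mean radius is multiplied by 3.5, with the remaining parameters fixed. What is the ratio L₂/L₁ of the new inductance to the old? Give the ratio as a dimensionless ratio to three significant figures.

For a toroid, L ∝ μᵣN²A/R.
L₂/L₁ = (3.5)^-1 = 0.286.

L₂/L₁ = 0.286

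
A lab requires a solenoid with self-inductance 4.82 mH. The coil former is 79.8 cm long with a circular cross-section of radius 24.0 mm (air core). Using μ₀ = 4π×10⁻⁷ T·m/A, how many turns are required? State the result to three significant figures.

N ≈ 1300 turns

A = πr² = π(2.400×10^-2 m)² = 1.810×10^-3 m².
From L = μ₀N²A/ℓ, N = √(Lℓ / (μ₀A)).
N = √[(4.820×10^-3)(0.798) / ((4π×10⁻⁷)×1.810×10^-3)] = √(1.691×10^6) ≈ 1300.6.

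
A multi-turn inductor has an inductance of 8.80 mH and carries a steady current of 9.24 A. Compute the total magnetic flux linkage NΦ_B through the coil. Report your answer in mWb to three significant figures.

NΦ_B ≈ 81.3 mWb

From L = NΦ_B/I, the flux linkage is NΦ_B = LI.
NΦ_B = (8.800×10^-3 H)(9.24 A) = 8.131×10^-2 Wb.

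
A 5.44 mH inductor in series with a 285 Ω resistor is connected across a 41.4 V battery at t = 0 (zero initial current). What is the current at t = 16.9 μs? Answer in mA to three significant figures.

τ = L/R = 5.440×10^-3/285 = 1.909×10^-5 s; final current I_∞ = ε/R = 41.4/285 = 0.1453 A.
I(t) = I_∞(1 − e^(−t/τ)) with t/τ = 0.885.
I = (0.1453)(1 − e^(−0.885)) = 8.533×10^-2 A.

I ≈ 85.3 mA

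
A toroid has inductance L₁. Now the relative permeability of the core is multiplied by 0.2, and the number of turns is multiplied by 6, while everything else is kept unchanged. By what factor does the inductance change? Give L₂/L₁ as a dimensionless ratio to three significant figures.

For a toroid, L ∝ μᵣN²A/R.
L₂/L₁ = (0.2) × (6)^2 = 7.20.

L₂/L₁ = 7.20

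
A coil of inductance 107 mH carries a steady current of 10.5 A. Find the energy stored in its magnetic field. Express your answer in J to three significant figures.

Stored magnetic energy: U = ½LI².
U = ½(0.107 H)(10.5 A)² = 5.898 J.

U ≈ 5.90 J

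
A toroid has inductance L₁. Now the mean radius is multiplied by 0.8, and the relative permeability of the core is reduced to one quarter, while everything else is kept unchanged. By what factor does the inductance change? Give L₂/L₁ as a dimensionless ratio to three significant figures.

For a toroid, L ∝ μᵣN²A/R.
L₂/L₁ = (0.8)^-1 × (0.25) = 0.313.

L₂/L₁ = 0.313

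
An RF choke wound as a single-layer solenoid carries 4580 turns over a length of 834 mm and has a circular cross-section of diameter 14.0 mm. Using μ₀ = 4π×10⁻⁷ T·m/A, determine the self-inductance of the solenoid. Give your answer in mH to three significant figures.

A = π(d/2)² = π(7.000×10^-3 m)² = 1.539×10^-4 m².
For a long solenoid, L = μ₀N²A/ℓ.
L = (4π×10⁻⁷)(4580)²(1.539×10^-4)/(0.834 m) = 4.865×10^-3 H.

L ≈ 4.87 mH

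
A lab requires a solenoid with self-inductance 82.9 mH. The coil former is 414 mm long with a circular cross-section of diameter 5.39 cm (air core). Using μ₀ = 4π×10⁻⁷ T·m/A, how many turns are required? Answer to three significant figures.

N ≈ 3460 turns

A = π(d/2)² = π(2.695×10^-2 m)² = 2.282×10^-3 m².
From L = μ₀N²A/ℓ, N = √(Lℓ / (μ₀A)).
N = √[(8.290×10^-2)(0.414) / ((4π×10⁻⁷)×2.282×10^-3)] = √(1.197×10^7) ≈ 3459.7.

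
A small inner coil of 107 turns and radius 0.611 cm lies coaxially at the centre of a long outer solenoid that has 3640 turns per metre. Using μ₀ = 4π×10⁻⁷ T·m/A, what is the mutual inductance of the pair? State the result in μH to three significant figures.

The outer solenoid produces a uniform field B₁ = μ₀n₁I₁ across the inner coil,
so the flux linkage is N₂Φ = N₂B₁A₂ = μ₀n₁N₂A₂·I₁, giving M = μ₀n₁N₂A₂.
A₂ = πr² = π(6.110×10^-3 m)² = 1.173×10^-4 m².
M = (4π×10⁻⁷)(3640)(107)(1.173×10^-4) = 5.740×10^-5 H.

M ≈ 57.4 μH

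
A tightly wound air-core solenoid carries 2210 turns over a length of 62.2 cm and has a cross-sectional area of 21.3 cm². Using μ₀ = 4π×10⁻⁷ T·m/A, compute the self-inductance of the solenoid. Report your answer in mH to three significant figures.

A = 21.3 cm² = 2.130×10^-3 m².
For a long solenoid, L = μ₀N²A/ℓ.
L = (4π×10⁻⁷)(2210)²(2.130×10^-3)/(0.622 m) = 2.102×10^-2 H.

L ≈ 21.0 mH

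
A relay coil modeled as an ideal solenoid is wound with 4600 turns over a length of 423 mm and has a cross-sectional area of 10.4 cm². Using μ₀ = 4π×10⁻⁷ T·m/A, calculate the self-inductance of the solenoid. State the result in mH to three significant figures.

L ≈ 65.4 mH

A = 10.4 cm² = 1.040×10^-3 m².
For a long solenoid, L = μ₀N²A/ℓ.
L = (4π×10⁻⁷)(4600)²(1.040×10^-3)/(0.423 m) = 6.538×10^-2 H.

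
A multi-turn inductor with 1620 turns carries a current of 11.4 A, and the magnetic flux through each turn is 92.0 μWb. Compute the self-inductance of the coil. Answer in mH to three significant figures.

Self-inductance is defined by L = NΦ_B/I (flux linkage over current).
L = (1620)(9.200×10^-5 Wb)/(11.4 A) = 1.307×10^-2 H.

L ≈ 13.1 mH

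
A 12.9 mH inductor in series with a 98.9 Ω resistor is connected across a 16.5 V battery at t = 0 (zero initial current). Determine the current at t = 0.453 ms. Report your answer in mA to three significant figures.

τ = L/R = 1.290×10^-2/98.9 = 1.304×10^-4 s; final current I_∞ = ε/R = 16.5/98.9 = 0.1668 A.
I(t) = I_∞(1 − e^(−t/τ)) with t/τ = 3.473.
I = (0.1668)(1 − e^(−3.473)) = 0.1617 A.

I ≈ 162 mA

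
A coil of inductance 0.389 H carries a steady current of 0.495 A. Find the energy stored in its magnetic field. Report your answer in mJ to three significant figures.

Stored magnetic energy: U = ½LI².
U = ½(0.389 H)(0.495 A)² = 4.766×10^-2 J.

U ≈ 47.7 mJ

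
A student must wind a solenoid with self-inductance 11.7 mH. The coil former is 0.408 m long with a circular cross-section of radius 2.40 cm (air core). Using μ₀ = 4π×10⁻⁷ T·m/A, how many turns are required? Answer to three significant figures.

A = πr² = π(2.400×10^-2 m)² = 1.810×10^-3 m².
From L = μ₀N²A/ℓ, N = √(Lℓ / (μ₀A)).
N = √[(1.170×10^-2)(0.408) / ((4π×10⁻⁷)×1.810×10^-3)] = √(2.099×10^6) ≈ 1448.9.

N ≈ 1450 turns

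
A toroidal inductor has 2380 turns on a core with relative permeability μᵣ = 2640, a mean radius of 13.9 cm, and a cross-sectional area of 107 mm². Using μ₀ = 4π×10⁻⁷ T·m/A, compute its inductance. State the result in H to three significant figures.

For a thin toroid, L = μ₀μᵣN²A/(2πR).
L = (4π×10⁻⁷)(2640)(2380)²(1.070×10^-4) / (2π×0.139 m) = 2.302 H.

L ≈ 2.30 H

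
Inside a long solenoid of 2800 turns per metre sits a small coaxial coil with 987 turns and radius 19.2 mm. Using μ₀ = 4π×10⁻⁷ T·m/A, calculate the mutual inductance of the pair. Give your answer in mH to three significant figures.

The outer solenoid produces a uniform field B₁ = μ₀n₁I₁ across the inner coil,
so the flux linkage is N₂Φ = N₂B₁A₂ = μ₀n₁N₂A₂·I₁, giving M = μ₀n₁N₂A₂.
A₂ = πr² = π(1.920×10^-2 m)² = 1.158×10^-3 m².
M = (4π×10⁻⁷)(2800)(987)(1.158×10^-3) = 4.022×10^-3 H.

M ≈ 4.02 mH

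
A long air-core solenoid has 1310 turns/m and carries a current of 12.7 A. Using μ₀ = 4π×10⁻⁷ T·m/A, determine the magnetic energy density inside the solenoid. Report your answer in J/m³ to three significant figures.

u ≈ 174 J/m³

B = μ₀nI = (4π×10⁻⁷)(1.310×10^3)(12.7) = 2.091×10^-2 T.
u = B²/(2μ₀) = (2.091×10^-2)²/(2×4π×10⁻⁷) = 173.9 J/m³.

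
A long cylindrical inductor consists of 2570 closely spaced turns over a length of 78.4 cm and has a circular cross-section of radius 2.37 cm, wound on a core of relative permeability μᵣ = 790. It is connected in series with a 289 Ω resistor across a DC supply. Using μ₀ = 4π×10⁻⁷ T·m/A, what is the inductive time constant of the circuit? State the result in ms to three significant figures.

τ ≈ 51.1 ms

A = πr² = π(2.370×10^-2 m)² = 1.7646×10^-3 m².
L = μ₀μᵣN²A/ℓ = (4π×10⁻⁷)(790)(2570)²(1.7646×10^-3)/(0.784) = 14.76 H.
τ = L/R = (14.76)/(289) = 5.107×10^-2 s.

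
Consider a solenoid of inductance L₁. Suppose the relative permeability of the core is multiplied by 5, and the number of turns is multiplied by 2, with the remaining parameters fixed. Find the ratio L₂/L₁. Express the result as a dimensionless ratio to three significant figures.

L₂/L₁ = 20.0

For a solenoid, L ∝ μᵣN²A/ℓ.
L₂/L₁ = (5) × (2)^2 = 20.0.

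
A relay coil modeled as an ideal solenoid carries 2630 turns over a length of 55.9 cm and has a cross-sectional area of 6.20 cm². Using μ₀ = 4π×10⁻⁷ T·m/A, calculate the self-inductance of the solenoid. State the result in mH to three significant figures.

A = 6.20 cm² = 6.200×10^-4 m².
For a long solenoid, L = μ₀N²A/ℓ.
L = (4π×10⁻⁷)(2630)²(6.200×10^-4)/(0.559 m) = 9.641×10^-3 H.

L ≈ 9.64 mH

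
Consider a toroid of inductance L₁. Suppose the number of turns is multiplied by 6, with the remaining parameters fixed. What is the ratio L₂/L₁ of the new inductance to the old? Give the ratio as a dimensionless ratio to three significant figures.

For a toroid, L ∝ μᵣN²A/R.
L₂/L₁ = (6)^2 = 36.0.

L₂/L₁ = 36.0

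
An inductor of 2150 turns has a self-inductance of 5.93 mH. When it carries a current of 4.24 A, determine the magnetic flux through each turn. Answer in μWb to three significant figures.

From L = NΦ_B/I, the flux per turn is Φ_B = LI/N.
Φ_B = (5.930×10^-3 H)(4.24 A)/2150 = 1.169×10^-5 Wb.

Φ_B ≈ 11.7 μWb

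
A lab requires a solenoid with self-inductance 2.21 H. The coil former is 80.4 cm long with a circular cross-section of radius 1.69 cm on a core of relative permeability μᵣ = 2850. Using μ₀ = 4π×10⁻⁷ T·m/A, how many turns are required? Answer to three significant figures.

A = πr² = π(1.690×10^-2 m)² = 8.973×10^-4 m².
From L = μ₀μᵣN²A/ℓ, N = √(Lℓ / (μ₀μᵣA)).
N = √[(2.21)(0.804) / ((4π×10⁻⁷)(2850)×8.973×10^-4)] = √(5.529×10^5) ≈ 743.6.

N ≈ 744 turns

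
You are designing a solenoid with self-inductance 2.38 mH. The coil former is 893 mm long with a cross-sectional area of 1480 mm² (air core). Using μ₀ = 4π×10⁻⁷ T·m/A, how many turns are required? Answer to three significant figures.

A = 1480 mm² = 1.480×10^-3 m².
From L = μ₀N²A/ℓ, N = √(Lℓ / (μ₀A)).
N = √[(2.380×10^-3)(0.893) / ((4π×10⁻⁷)×1.480×10^-3)] = √(1.143×10^6) ≈ 1069.0.

N ≈ 1070 turns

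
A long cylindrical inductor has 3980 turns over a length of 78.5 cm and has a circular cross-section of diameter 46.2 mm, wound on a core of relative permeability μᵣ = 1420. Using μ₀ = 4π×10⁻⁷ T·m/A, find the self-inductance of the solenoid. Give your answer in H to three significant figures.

L ≈ 60.4 H

A = π(d/2)² = π(2.310×10^-2 m)² = 1.676×10^-3 m².
For a long solenoid, L = μ₀μᵣN²A/ℓ.
L = (4π×10⁻⁷)(1420)(3980)²(1.676×10^-3)/(0.785 m) = 60.36 H.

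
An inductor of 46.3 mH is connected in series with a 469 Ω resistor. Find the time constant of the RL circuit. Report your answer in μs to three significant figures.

τ = L/R = (4.630×10^-2 H)/(469 Ω) = 9.872×10^-5 s.

τ ≈ 98.7 μs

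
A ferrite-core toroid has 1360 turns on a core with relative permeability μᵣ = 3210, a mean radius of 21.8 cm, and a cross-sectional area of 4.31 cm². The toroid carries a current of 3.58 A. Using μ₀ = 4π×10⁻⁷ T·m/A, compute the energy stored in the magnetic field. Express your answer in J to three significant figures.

L = μ₀μᵣN²A/(2πR) = (4π×10⁻⁷)(3210)(1360)²(4.310×10^-4)/(2π×0.218) = 2.348 H.
U = ½LI² = ½(2.348)(3.58)² = 15.04 J.

U ≈ 15.0 J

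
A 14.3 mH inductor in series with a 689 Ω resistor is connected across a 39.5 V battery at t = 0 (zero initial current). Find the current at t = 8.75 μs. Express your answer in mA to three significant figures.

I ≈ 19.7 mA

τ = L/R = 1.430×10^-2/689 = 2.075×10^-5 s; final current I_∞ = ε/R = 39.5/689 = 5.733×10^-2 A.
I(t) = I_∞(1 − e^(−t/τ)) with t/τ = 0.422.
I = (5.733×10^-2)(1 − e^(−0.422)) = 1.972×10^-2 A.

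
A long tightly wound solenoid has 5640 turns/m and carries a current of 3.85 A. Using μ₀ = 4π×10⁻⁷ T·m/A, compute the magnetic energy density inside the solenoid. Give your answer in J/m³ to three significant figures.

B = μ₀nI = (4π×10⁻⁷)(5.640×10^3)(3.85) = 2.729×10^-2 T.
u = B²/(2μ₀) = (2.729×10^-2)²/(2×4π×10⁻⁷) = 296.3 J/m³.

u ≈ 296 J/m³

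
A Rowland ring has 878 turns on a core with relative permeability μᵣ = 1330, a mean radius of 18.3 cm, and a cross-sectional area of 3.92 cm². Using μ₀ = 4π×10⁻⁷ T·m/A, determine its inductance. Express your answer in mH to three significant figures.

L ≈ 439 mH

For a thin toroid, L = μ₀μᵣN²A/(2πR).
L = (4π×10⁻⁷)(1330)(878)²(3.920×10^-4) / (2π×0.183 m) = 0.4392 H.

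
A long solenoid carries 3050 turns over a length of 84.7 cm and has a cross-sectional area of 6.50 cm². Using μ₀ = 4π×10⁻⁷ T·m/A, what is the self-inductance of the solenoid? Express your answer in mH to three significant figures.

A = 6.50 cm² = 6.500×10^-4 m².
For a long solenoid, L = μ₀N²A/ℓ.
L = (4π×10⁻⁷)(3050)²(6.500×10^-4)/(0.847 m) = 8.971×10^-3 H.

L ≈ 8.97 mH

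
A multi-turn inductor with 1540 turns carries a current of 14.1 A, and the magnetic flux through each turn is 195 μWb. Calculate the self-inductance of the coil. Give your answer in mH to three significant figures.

Self-inductance is defined by L = NΦ_B/I (flux linkage over current).
L = (1540)(1.950×10^-4 Wb)/(14.1 A) = 2.130×10^-2 H.

L ≈ 21.3 mH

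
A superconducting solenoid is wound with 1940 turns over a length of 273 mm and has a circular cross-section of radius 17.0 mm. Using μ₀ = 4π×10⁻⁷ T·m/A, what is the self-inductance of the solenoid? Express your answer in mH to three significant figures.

L ≈ 15.7 mH

A = πr² = π(1.700×10^-2 m)² = 9.079×10^-4 m².
For a long solenoid, L = μ₀N²A/ℓ.
L = (4π×10⁻⁷)(1940)²(9.079×10^-4)/(0.273 m) = 1.573×10^-2 H.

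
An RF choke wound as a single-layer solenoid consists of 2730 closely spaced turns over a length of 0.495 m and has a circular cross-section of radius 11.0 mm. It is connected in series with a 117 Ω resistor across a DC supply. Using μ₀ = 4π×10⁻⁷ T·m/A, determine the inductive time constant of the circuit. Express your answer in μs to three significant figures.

τ ≈ 61.5 μs

A = πr² = π(1.100×10^-2 m)² = 3.801×10^-4 m².
L = μ₀N²A/ℓ = (4π×10⁻⁷)(2730)²(3.801×10^-4)/(0.495) = 7.192×10^-3 H.
τ = L/R = (7.192×10^-3)/(117) = 6.147×10^-5 s.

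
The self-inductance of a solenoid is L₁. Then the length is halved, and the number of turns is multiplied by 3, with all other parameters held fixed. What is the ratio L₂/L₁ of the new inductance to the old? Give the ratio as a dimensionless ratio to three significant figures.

L₂/L₁ = 18.0

For a solenoid, L ∝ μᵣN²A/ℓ.
L₂/L₁ = (0.5)^-1 × (3)^2 = 18.0.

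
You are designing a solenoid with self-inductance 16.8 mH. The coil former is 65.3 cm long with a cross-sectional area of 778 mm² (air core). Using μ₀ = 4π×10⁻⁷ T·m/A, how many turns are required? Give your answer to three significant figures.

A = 778 mm² = 7.780×10^-4 m².
From L = μ₀N²A/ℓ, N = √(Lℓ / (μ₀A)).
N = √[(1.680×10^-2)(0.653) / ((4π×10⁻⁷)×7.780×10^-4)] = √(1.122×10^7) ≈ 3349.8.

N ≈ 3350 turns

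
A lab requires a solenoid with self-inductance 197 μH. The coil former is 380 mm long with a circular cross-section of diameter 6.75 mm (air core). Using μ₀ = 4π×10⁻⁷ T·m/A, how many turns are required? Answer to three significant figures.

N ≈ 1290 turns

A = π(d/2)² = π(3.375×10^-3 m)² = 3.578×10^-5 m².
From L = μ₀N²A/ℓ, N = √(Lℓ / (μ₀A)).
N = √[(1.970×10^-4)(0.38) / ((4π×10⁻⁷)×3.578×10^-5)] = √(1.6647×10^6) ≈ 1290.2.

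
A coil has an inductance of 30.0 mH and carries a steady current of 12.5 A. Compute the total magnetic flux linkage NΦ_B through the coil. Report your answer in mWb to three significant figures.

NΦ_B ≈ 375 mWb

From L = NΦ_B/I, the flux linkage is NΦ_B = LI.
NΦ_B = (3.000×10^-2 H)(12.5 A) = 0.375 Wb.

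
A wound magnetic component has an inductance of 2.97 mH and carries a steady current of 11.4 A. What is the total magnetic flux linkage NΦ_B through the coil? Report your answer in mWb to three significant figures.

From L = NΦ_B/I, the flux linkage is NΦ_B = LI.
NΦ_B = (2.970×10^-3 H)(11.4 A) = 3.386×10^-2 Wb.

NΦ_B ≈ 33.9 mWb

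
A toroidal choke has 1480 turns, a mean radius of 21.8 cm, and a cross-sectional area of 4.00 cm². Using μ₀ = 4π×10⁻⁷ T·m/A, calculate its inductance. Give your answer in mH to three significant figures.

For a thin toroid, L = μ₀N²A/(2πR).
L = (4π×10⁻⁷)(1480)²(4.000×10^-4) / (2π×0.218 m) = 8.038×10^-4 H.

L ≈ 0.804 mH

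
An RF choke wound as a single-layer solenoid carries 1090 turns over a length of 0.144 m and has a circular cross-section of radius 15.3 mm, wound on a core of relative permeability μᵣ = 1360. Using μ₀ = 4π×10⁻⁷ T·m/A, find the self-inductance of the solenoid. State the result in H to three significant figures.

A = πr² = π(1.530×10^-2 m)² = 7.354×10^-4 m².
For a long solenoid, L = μ₀μᵣN²A/ℓ.
L = (4π×10⁻⁷)(1360)(1090)²(7.354×10^-4)/(0.144 m) = 10.37 H.

L ≈ 10.4 H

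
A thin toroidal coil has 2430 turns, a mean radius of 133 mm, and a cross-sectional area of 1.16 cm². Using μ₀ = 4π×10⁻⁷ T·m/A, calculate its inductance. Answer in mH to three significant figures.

L ≈ 1.03 mH

For a thin toroid, L = μ₀N²A/(2πR).
L = (4π×10⁻⁷)(2430)²(1.160×10^-4) / (2π×0.133 m) = 1.030×10^-3 H.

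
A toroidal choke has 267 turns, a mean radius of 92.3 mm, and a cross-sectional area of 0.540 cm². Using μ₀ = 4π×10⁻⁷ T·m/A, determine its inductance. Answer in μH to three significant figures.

For a thin toroid, L = μ₀N²A/(2πR).
L = (4π×10⁻⁷)(267)²(5.400×10^-5) / (2π×9.230×10^-2 m) = 8.342×10^-6 H.

L ≈ 8.34 μH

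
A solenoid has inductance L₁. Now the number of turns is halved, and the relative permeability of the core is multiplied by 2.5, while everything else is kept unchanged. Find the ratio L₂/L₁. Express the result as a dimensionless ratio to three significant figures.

For a solenoid, L ∝ μᵣN²A/ℓ.
L₂/L₁ = (0.5)^2 × (2.5) = 0.625.

L₂/L₁ = 0.625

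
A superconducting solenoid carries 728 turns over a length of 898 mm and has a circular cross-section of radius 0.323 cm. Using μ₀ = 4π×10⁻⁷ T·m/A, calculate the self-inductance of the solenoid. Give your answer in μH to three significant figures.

A = πr² = π(3.230×10^-3 m)² = 3.278×10^-5 m².
For a long solenoid, L = μ₀N²A/ℓ.
L = (4π×10⁻⁷)(728)²(3.278×10^-5)/(0.898 m) = 2.431×10^-5 H.

L ≈ 24.3 μH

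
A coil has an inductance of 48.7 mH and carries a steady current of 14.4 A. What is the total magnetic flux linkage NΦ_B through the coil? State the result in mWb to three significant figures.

From L = NΦ_B/I, the flux linkage is NΦ_B = LI.
NΦ_B = (4.870×10^-2 H)(14.4 A) = 0.7013 Wb.

NΦ_B ≈ 701 mWb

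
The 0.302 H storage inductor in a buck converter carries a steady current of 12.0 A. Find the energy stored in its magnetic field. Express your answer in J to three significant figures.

Stored magnetic energy: U = ½LI².
U = ½(0.302 H)(12.0 A)² = 21.74 J.

U ≈ 21.7 J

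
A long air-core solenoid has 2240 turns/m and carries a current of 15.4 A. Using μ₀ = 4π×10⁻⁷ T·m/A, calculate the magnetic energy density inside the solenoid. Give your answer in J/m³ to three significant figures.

B = μ₀nI = (4π×10⁻⁷)(2.240×10^3)(15.4) = 4.3349×10^-2 T.
u = B²/(2μ₀) = (4.3349×10^-2)²/(2×4π×10⁻⁷) = 747.7 J/m³.

u ≈ 748 J/m³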